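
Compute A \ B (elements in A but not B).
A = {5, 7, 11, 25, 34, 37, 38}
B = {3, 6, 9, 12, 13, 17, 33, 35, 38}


Set A = {5, 7, 11, 25, 34, 37, 38}
Set B = {3, 6, 9, 12, 13, 17, 33, 35, 38}
A \ B includes elements in A that are not in B.
Check each element of A:
5 (not in B, keep), 7 (not in B, keep), 11 (not in B, keep), 25 (not in B, keep), 34 (not in B, keep), 37 (not in B, keep), 38 (in B, remove)
A \ B = {5, 7, 11, 25, 34, 37}

{5, 7, 11, 25, 34, 37}


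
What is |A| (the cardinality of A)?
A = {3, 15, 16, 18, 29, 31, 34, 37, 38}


Set A = {3, 15, 16, 18, 29, 31, 34, 37, 38}
Listing elements: 3, 15, 16, 18, 29, 31, 34, 37, 38
Counting: 9 elements
|A| = 9

9


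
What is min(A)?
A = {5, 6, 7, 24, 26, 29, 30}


Set A = {5, 6, 7, 24, 26, 29, 30}
Elements in ascending order: 5, 6, 7, 24, 26, 29, 30
The smallest element is 5.

5


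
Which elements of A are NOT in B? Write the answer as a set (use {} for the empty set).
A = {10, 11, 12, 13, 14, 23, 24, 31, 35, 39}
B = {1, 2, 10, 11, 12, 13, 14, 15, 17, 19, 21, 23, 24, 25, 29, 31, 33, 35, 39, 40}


Set A = {10, 11, 12, 13, 14, 23, 24, 31, 35, 39}
Set B = {1, 2, 10, 11, 12, 13, 14, 15, 17, 19, 21, 23, 24, 25, 29, 31, 33, 35, 39, 40}
Check each element of A against B:
10 ∈ B, 11 ∈ B, 12 ∈ B, 13 ∈ B, 14 ∈ B, 23 ∈ B, 24 ∈ B, 31 ∈ B, 35 ∈ B, 39 ∈ B
Elements of A not in B: {}

{}


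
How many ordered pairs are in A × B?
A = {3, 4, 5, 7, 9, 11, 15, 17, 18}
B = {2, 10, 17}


Set A = {3, 4, 5, 7, 9, 11, 15, 17, 18} has 9 elements.
Set B = {2, 10, 17} has 3 elements.
|A × B| = |A| × |B| = 9 × 3 = 27

27


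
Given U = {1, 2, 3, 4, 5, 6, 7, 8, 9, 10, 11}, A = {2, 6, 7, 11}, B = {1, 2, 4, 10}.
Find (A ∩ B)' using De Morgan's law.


U = {1, 2, 3, 4, 5, 6, 7, 8, 9, 10, 11}
A = {2, 6, 7, 11}, B = {1, 2, 4, 10}
A ∩ B = {2}
(A ∩ B)' = U \ (A ∩ B) = {1, 3, 4, 5, 6, 7, 8, 9, 10, 11}
Verification via A' ∪ B': A' = {1, 3, 4, 5, 8, 9, 10}, B' = {3, 5, 6, 7, 8, 9, 11}
A' ∪ B' = {1, 3, 4, 5, 6, 7, 8, 9, 10, 11} ✓

{1, 3, 4, 5, 6, 7, 8, 9, 10, 11}


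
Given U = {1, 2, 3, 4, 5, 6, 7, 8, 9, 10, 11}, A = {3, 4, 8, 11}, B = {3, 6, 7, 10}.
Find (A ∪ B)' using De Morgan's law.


U = {1, 2, 3, 4, 5, 6, 7, 8, 9, 10, 11}
A = {3, 4, 8, 11}, B = {3, 6, 7, 10}
A ∪ B = {3, 4, 6, 7, 8, 10, 11}
(A ∪ B)' = U \ (A ∪ B) = {1, 2, 5, 9}
Verification via A' ∩ B': A' = {1, 2, 5, 6, 7, 9, 10}, B' = {1, 2, 4, 5, 8, 9, 11}
A' ∩ B' = {1, 2, 5, 9} ✓

{1, 2, 5, 9}


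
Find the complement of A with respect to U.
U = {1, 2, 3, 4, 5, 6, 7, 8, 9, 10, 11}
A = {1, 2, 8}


Universal set U = {1, 2, 3, 4, 5, 6, 7, 8, 9, 10, 11}
Set A = {1, 2, 8}
A' = U \ A = elements in U but not in A
Checking each element of U:
1 (in A, exclude), 2 (in A, exclude), 3 (not in A, include), 4 (not in A, include), 5 (not in A, include), 6 (not in A, include), 7 (not in A, include), 8 (in A, exclude), 9 (not in A, include), 10 (not in A, include), 11 (not in A, include)
A' = {3, 4, 5, 6, 7, 9, 10, 11}

{3, 4, 5, 6, 7, 9, 10, 11}


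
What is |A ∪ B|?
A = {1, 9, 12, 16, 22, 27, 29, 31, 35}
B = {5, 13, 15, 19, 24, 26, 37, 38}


Set A = {1, 9, 12, 16, 22, 27, 29, 31, 35}, |A| = 9
Set B = {5, 13, 15, 19, 24, 26, 37, 38}, |B| = 8
A ∩ B = {}, |A ∩ B| = 0
|A ∪ B| = |A| + |B| - |A ∩ B| = 9 + 8 - 0 = 17

17


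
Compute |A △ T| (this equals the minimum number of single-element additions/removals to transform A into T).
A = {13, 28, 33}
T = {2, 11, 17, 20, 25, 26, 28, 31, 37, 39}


Set A = {13, 28, 33}
Set T = {2, 11, 17, 20, 25, 26, 28, 31, 37, 39}
Elements to remove from A (in A, not in T): {13, 33} → 2 removals
Elements to add to A (in T, not in A): {2, 11, 17, 20, 25, 26, 31, 37, 39} → 9 additions
Total edits = 2 + 9 = 11

11


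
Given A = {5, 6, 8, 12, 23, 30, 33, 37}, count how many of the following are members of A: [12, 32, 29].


Set A = {5, 6, 8, 12, 23, 30, 33, 37}
Candidates: [12, 32, 29]
Check each candidate:
12 ∈ A, 32 ∉ A, 29 ∉ A
Count of candidates in A: 1

1


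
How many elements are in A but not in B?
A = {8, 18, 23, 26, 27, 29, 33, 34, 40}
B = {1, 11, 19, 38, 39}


Set A = {8, 18, 23, 26, 27, 29, 33, 34, 40}
Set B = {1, 11, 19, 38, 39}
A \ B = {8, 18, 23, 26, 27, 29, 33, 34, 40}
|A \ B| = 9

9


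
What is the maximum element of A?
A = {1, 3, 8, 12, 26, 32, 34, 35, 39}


Set A = {1, 3, 8, 12, 26, 32, 34, 35, 39}
Elements in ascending order: 1, 3, 8, 12, 26, 32, 34, 35, 39
The largest element is 39.

39


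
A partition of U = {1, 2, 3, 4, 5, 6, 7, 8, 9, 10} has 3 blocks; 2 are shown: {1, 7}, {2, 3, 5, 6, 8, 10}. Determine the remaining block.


U = {1, 2, 3, 4, 5, 6, 7, 8, 9, 10}
Shown blocks: {1, 7}, {2, 3, 5, 6, 8, 10}
A partition's blocks are pairwise disjoint and cover U, so the missing block = U \ (union of shown blocks).
Union of shown blocks: {1, 2, 3, 5, 6, 7, 8, 10}
Missing block = U \ (union) = {4, 9}

{4, 9}


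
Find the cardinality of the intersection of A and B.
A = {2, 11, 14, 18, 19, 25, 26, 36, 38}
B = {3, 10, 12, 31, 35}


Set A = {2, 11, 14, 18, 19, 25, 26, 36, 38}
Set B = {3, 10, 12, 31, 35}
A ∩ B = {}
|A ∩ B| = 0

0


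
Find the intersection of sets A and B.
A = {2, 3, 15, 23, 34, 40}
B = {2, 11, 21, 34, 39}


Set A = {2, 3, 15, 23, 34, 40}
Set B = {2, 11, 21, 34, 39}
A ∩ B includes only elements in both sets.
Check each element of A against B:
2 ✓, 3 ✗, 15 ✗, 23 ✗, 34 ✓, 40 ✗
A ∩ B = {2, 34}

{2, 34}


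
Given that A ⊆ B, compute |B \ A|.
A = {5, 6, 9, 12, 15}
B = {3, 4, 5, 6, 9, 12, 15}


Set A = {5, 6, 9, 12, 15}, |A| = 5
Set B = {3, 4, 5, 6, 9, 12, 15}, |B| = 7
Since A ⊆ B: B \ A = {3, 4}
|B| - |A| = 7 - 5 = 2

2


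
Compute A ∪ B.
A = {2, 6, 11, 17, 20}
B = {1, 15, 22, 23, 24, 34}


Set A = {2, 6, 11, 17, 20}
Set B = {1, 15, 22, 23, 24, 34}
A ∪ B includes all elements in either set.
Elements from A: {2, 6, 11, 17, 20}
Elements from B not already included: {1, 15, 22, 23, 24, 34}
A ∪ B = {1, 2, 6, 11, 15, 17, 20, 22, 23, 24, 34}

{1, 2, 6, 11, 15, 17, 20, 22, 23, 24, 34}


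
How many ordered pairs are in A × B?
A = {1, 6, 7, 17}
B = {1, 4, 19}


Set A = {1, 6, 7, 17} has 4 elements.
Set B = {1, 4, 19} has 3 elements.
|A × B| = |A| × |B| = 4 × 3 = 12

12


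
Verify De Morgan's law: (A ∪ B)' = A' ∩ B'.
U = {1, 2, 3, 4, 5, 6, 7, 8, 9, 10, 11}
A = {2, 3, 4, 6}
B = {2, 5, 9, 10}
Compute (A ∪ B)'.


U = {1, 2, 3, 4, 5, 6, 7, 8, 9, 10, 11}
A = {2, 3, 4, 6}, B = {2, 5, 9, 10}
A ∪ B = {2, 3, 4, 5, 6, 9, 10}
(A ∪ B)' = U \ (A ∪ B) = {1, 7, 8, 11}
Verification via A' ∩ B': A' = {1, 5, 7, 8, 9, 10, 11}, B' = {1, 3, 4, 6, 7, 8, 11}
A' ∩ B' = {1, 7, 8, 11} ✓

{1, 7, 8, 11}


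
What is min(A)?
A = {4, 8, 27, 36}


Set A = {4, 8, 27, 36}
Elements in ascending order: 4, 8, 27, 36
The smallest element is 4.

4


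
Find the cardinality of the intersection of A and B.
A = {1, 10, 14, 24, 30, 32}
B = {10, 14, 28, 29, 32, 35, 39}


Set A = {1, 10, 14, 24, 30, 32}
Set B = {10, 14, 28, 29, 32, 35, 39}
A ∩ B = {10, 14, 32}
|A ∩ B| = 3

3


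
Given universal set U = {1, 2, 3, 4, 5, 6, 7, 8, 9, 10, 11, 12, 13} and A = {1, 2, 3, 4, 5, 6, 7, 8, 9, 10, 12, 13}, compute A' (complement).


Universal set U = {1, 2, 3, 4, 5, 6, 7, 8, 9, 10, 11, 12, 13}
Set A = {1, 2, 3, 4, 5, 6, 7, 8, 9, 10, 12, 13}
A' = U \ A = elements in U but not in A
Checking each element of U:
1 (in A, exclude), 2 (in A, exclude), 3 (in A, exclude), 4 (in A, exclude), 5 (in A, exclude), 6 (in A, exclude), 7 (in A, exclude), 8 (in A, exclude), 9 (in A, exclude), 10 (in A, exclude), 11 (not in A, include), 12 (in A, exclude), 13 (in A, exclude)
A' = {11}

{11}


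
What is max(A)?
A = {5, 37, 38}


Set A = {5, 37, 38}
Elements in ascending order: 5, 37, 38
The largest element is 38.

38


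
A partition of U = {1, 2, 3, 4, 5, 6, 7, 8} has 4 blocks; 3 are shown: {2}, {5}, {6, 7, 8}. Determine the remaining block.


U = {1, 2, 3, 4, 5, 6, 7, 8}
Shown blocks: {2}, {5}, {6, 7, 8}
A partition's blocks are pairwise disjoint and cover U, so the missing block = U \ (union of shown blocks).
Union of shown blocks: {2, 5, 6, 7, 8}
Missing block = U \ (union) = {1, 3, 4}

{1, 3, 4}


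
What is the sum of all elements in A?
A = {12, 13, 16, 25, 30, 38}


Set A = {12, 13, 16, 25, 30, 38}
Sum = 12 + 13 + 16 + 25 + 30 + 38 = 134

134


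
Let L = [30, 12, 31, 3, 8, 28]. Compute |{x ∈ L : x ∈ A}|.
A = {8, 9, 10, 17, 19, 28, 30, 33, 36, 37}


Set A = {8, 9, 10, 17, 19, 28, 30, 33, 36, 37}
Candidates: [30, 12, 31, 3, 8, 28]
Check each candidate:
30 ∈ A, 12 ∉ A, 31 ∉ A, 3 ∉ A, 8 ∈ A, 28 ∈ A
Count of candidates in A: 3

3


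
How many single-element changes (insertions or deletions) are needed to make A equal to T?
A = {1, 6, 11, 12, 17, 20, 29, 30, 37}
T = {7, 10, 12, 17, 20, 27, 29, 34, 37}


Set A = {1, 6, 11, 12, 17, 20, 29, 30, 37}
Set T = {7, 10, 12, 17, 20, 27, 29, 34, 37}
Elements to remove from A (in A, not in T): {1, 6, 11, 30} → 4 removals
Elements to add to A (in T, not in A): {7, 10, 27, 34} → 4 additions
Total edits = 4 + 4 = 8

8


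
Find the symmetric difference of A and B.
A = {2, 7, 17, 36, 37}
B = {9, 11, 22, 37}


Set A = {2, 7, 17, 36, 37}
Set B = {9, 11, 22, 37}
A △ B = (A \ B) ∪ (B \ A)
Elements in A but not B: {2, 7, 17, 36}
Elements in B but not A: {9, 11, 22}
A △ B = {2, 7, 9, 11, 17, 22, 36}

{2, 7, 9, 11, 17, 22, 36}


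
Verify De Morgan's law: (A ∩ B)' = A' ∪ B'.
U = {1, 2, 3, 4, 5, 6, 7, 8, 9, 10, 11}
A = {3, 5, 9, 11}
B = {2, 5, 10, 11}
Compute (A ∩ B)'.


U = {1, 2, 3, 4, 5, 6, 7, 8, 9, 10, 11}
A = {3, 5, 9, 11}, B = {2, 5, 10, 11}
A ∩ B = {5, 11}
(A ∩ B)' = U \ (A ∩ B) = {1, 2, 3, 4, 6, 7, 8, 9, 10}
Verification via A' ∪ B': A' = {1, 2, 4, 6, 7, 8, 10}, B' = {1, 3, 4, 6, 7, 8, 9}
A' ∪ B' = {1, 2, 3, 4, 6, 7, 8, 9, 10} ✓

{1, 2, 3, 4, 6, 7, 8, 9, 10}


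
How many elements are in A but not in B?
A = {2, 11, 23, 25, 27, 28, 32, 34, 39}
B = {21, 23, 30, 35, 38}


Set A = {2, 11, 23, 25, 27, 28, 32, 34, 39}
Set B = {21, 23, 30, 35, 38}
A \ B = {2, 11, 25, 27, 28, 32, 34, 39}
|A \ B| = 8

8


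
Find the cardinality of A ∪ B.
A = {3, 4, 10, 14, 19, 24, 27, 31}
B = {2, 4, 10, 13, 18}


Set A = {3, 4, 10, 14, 19, 24, 27, 31}, |A| = 8
Set B = {2, 4, 10, 13, 18}, |B| = 5
A ∩ B = {4, 10}, |A ∩ B| = 2
|A ∪ B| = |A| + |B| - |A ∩ B| = 8 + 5 - 2 = 11

11


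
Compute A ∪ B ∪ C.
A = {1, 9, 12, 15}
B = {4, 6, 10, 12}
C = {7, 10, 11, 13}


Set A = {1, 9, 12, 15}
Set B = {4, 6, 10, 12}
Set C = {7, 10, 11, 13}
First, A ∪ B = {1, 4, 6, 9, 10, 12, 15}
Then, (A ∪ B) ∪ C = {1, 4, 6, 7, 9, 10, 11, 12, 13, 15}

{1, 4, 6, 7, 9, 10, 11, 12, 13, 15}


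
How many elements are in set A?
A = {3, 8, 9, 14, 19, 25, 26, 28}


Set A = {3, 8, 9, 14, 19, 25, 26, 28}
Listing elements: 3, 8, 9, 14, 19, 25, 26, 28
Counting: 8 elements
|A| = 8

8


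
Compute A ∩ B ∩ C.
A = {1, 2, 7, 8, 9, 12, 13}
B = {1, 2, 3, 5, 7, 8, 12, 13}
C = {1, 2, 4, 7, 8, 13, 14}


Set A = {1, 2, 7, 8, 9, 12, 13}
Set B = {1, 2, 3, 5, 7, 8, 12, 13}
Set C = {1, 2, 4, 7, 8, 13, 14}
First, A ∩ B = {1, 2, 7, 8, 12, 13}
Then, (A ∩ B) ∩ C = {1, 2, 7, 8, 13}

{1, 2, 7, 8, 13}


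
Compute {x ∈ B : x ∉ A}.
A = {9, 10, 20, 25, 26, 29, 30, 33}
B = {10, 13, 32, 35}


Set A = {9, 10, 20, 25, 26, 29, 30, 33}
Set B = {10, 13, 32, 35}
Check each element of B against A:
10 ∈ A, 13 ∉ A (include), 32 ∉ A (include), 35 ∉ A (include)
Elements of B not in A: {13, 32, 35}

{13, 32, 35}


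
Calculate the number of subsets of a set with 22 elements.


The set has 22 elements.
The power set contains all possible subsets.
|P(A)| = 2^|A| = 2^22 = 4194304

4194304


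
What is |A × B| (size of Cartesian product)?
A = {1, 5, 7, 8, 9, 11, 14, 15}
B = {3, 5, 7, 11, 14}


Set A = {1, 5, 7, 8, 9, 11, 14, 15} has 8 elements.
Set B = {3, 5, 7, 11, 14} has 5 elements.
|A × B| = |A| × |B| = 8 × 5 = 40

40


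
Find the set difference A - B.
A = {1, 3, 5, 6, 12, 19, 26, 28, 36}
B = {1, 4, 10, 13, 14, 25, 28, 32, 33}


Set A = {1, 3, 5, 6, 12, 19, 26, 28, 36}
Set B = {1, 4, 10, 13, 14, 25, 28, 32, 33}
A \ B includes elements in A that are not in B.
Check each element of A:
1 (in B, remove), 3 (not in B, keep), 5 (not in B, keep), 6 (not in B, keep), 12 (not in B, keep), 19 (not in B, keep), 26 (not in B, keep), 28 (in B, remove), 36 (not in B, keep)
A \ B = {3, 5, 6, 12, 19, 26, 36}

{3, 5, 6, 12, 19, 26, 36}


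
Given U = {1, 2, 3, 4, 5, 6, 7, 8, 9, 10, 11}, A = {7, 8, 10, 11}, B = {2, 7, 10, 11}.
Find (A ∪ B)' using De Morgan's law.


U = {1, 2, 3, 4, 5, 6, 7, 8, 9, 10, 11}
A = {7, 8, 10, 11}, B = {2, 7, 10, 11}
A ∪ B = {2, 7, 8, 10, 11}
(A ∪ B)' = U \ (A ∪ B) = {1, 3, 4, 5, 6, 9}
Verification via A' ∩ B': A' = {1, 2, 3, 4, 5, 6, 9}, B' = {1, 3, 4, 5, 6, 8, 9}
A' ∩ B' = {1, 3, 4, 5, 6, 9} ✓

{1, 3, 4, 5, 6, 9}


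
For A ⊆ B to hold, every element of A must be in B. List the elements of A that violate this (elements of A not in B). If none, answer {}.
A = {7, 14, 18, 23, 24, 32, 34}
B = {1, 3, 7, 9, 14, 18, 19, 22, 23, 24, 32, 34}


Set A = {7, 14, 18, 23, 24, 32, 34}
Set B = {1, 3, 7, 9, 14, 18, 19, 22, 23, 24, 32, 34}
Check each element of A against B:
7 ∈ B, 14 ∈ B, 18 ∈ B, 23 ∈ B, 24 ∈ B, 32 ∈ B, 34 ∈ B
Elements of A not in B: {}

{}


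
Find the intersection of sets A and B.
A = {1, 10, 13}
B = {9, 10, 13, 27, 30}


Set A = {1, 10, 13}
Set B = {9, 10, 13, 27, 30}
A ∩ B includes only elements in both sets.
Check each element of A against B:
1 ✗, 10 ✓, 13 ✓
A ∩ B = {10, 13}

{10, 13}


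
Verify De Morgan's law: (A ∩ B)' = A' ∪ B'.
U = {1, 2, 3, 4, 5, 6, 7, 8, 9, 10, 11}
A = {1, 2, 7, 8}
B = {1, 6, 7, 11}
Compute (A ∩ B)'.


U = {1, 2, 3, 4, 5, 6, 7, 8, 9, 10, 11}
A = {1, 2, 7, 8}, B = {1, 6, 7, 11}
A ∩ B = {1, 7}
(A ∩ B)' = U \ (A ∩ B) = {2, 3, 4, 5, 6, 8, 9, 10, 11}
Verification via A' ∪ B': A' = {3, 4, 5, 6, 9, 10, 11}, B' = {2, 3, 4, 5, 8, 9, 10}
A' ∪ B' = {2, 3, 4, 5, 6, 8, 9, 10, 11} ✓

{2, 3, 4, 5, 6, 8, 9, 10, 11}


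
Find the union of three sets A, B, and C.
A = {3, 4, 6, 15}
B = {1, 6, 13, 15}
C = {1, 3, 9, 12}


Set A = {3, 4, 6, 15}
Set B = {1, 6, 13, 15}
Set C = {1, 3, 9, 12}
First, A ∪ B = {1, 3, 4, 6, 13, 15}
Then, (A ∪ B) ∪ C = {1, 3, 4, 6, 9, 12, 13, 15}

{1, 3, 4, 6, 9, 12, 13, 15}


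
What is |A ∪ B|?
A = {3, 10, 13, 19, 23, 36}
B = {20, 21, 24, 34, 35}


Set A = {3, 10, 13, 19, 23, 36}, |A| = 6
Set B = {20, 21, 24, 34, 35}, |B| = 5
A ∩ B = {}, |A ∩ B| = 0
|A ∪ B| = |A| + |B| - |A ∩ B| = 6 + 5 - 0 = 11

11


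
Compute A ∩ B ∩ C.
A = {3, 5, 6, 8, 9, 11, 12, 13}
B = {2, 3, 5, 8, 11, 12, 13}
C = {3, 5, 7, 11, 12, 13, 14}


Set A = {3, 5, 6, 8, 9, 11, 12, 13}
Set B = {2, 3, 5, 8, 11, 12, 13}
Set C = {3, 5, 7, 11, 12, 13, 14}
First, A ∩ B = {3, 5, 8, 11, 12, 13}
Then, (A ∩ B) ∩ C = {3, 5, 11, 12, 13}

{3, 5, 11, 12, 13}


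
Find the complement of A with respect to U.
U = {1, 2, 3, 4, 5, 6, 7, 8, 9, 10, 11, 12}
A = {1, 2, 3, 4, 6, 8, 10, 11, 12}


Universal set U = {1, 2, 3, 4, 5, 6, 7, 8, 9, 10, 11, 12}
Set A = {1, 2, 3, 4, 6, 8, 10, 11, 12}
A' = U \ A = elements in U but not in A
Checking each element of U:
1 (in A, exclude), 2 (in A, exclude), 3 (in A, exclude), 4 (in A, exclude), 5 (not in A, include), 6 (in A, exclude), 7 (not in A, include), 8 (in A, exclude), 9 (not in A, include), 10 (in A, exclude), 11 (in A, exclude), 12 (in A, exclude)
A' = {5, 7, 9}

{5, 7, 9}


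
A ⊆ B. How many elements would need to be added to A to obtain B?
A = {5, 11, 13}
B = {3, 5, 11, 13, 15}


Set A = {5, 11, 13}, |A| = 3
Set B = {3, 5, 11, 13, 15}, |B| = 5
Since A ⊆ B: B \ A = {3, 15}
|B| - |A| = 5 - 3 = 2

2


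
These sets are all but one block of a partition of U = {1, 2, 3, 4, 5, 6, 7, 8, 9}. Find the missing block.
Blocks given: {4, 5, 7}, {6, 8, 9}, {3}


U = {1, 2, 3, 4, 5, 6, 7, 8, 9}
Shown blocks: {4, 5, 7}, {6, 8, 9}, {3}
A partition's blocks are pairwise disjoint and cover U, so the missing block = U \ (union of shown blocks).
Union of shown blocks: {3, 4, 5, 6, 7, 8, 9}
Missing block = U \ (union) = {1, 2}

{1, 2}


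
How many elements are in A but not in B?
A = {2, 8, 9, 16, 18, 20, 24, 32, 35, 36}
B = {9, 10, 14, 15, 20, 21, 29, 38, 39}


Set A = {2, 8, 9, 16, 18, 20, 24, 32, 35, 36}
Set B = {9, 10, 14, 15, 20, 21, 29, 38, 39}
A \ B = {2, 8, 16, 18, 24, 32, 35, 36}
|A \ B| = 8

8


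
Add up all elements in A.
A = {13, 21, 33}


Set A = {13, 21, 33}
Sum = 13 + 21 + 33 = 67

67


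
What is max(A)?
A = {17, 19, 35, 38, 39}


Set A = {17, 19, 35, 38, 39}
Elements in ascending order: 17, 19, 35, 38, 39
The largest element is 39.

39


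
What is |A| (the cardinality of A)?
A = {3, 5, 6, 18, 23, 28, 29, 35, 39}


Set A = {3, 5, 6, 18, 23, 28, 29, 35, 39}
Listing elements: 3, 5, 6, 18, 23, 28, 29, 35, 39
Counting: 9 elements
|A| = 9

9


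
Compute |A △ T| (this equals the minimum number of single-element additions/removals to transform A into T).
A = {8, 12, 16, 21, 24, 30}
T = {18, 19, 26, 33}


Set A = {8, 12, 16, 21, 24, 30}
Set T = {18, 19, 26, 33}
Elements to remove from A (in A, not in T): {8, 12, 16, 21, 24, 30} → 6 removals
Elements to add to A (in T, not in A): {18, 19, 26, 33} → 4 additions
Total edits = 6 + 4 = 10

10


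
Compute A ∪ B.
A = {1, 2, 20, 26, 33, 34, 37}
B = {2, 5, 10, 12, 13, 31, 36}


Set A = {1, 2, 20, 26, 33, 34, 37}
Set B = {2, 5, 10, 12, 13, 31, 36}
A ∪ B includes all elements in either set.
Elements from A: {1, 2, 20, 26, 33, 34, 37}
Elements from B not already included: {5, 10, 12, 13, 31, 36}
A ∪ B = {1, 2, 5, 10, 12, 13, 20, 26, 31, 33, 34, 36, 37}

{1, 2, 5, 10, 12, 13, 20, 26, 31, 33, 34, 36, 37}


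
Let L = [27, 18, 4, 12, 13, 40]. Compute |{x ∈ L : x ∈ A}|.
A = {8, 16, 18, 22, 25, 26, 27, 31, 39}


Set A = {8, 16, 18, 22, 25, 26, 27, 31, 39}
Candidates: [27, 18, 4, 12, 13, 40]
Check each candidate:
27 ∈ A, 18 ∈ A, 4 ∉ A, 12 ∉ A, 13 ∉ A, 40 ∉ A
Count of candidates in A: 2

2


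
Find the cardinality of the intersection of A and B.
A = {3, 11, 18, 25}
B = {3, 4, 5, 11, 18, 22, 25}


Set A = {3, 11, 18, 25}
Set B = {3, 4, 5, 11, 18, 22, 25}
A ∩ B = {3, 11, 18, 25}
|A ∩ B| = 4

4


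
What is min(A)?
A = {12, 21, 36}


Set A = {12, 21, 36}
Elements in ascending order: 12, 21, 36
The smallest element is 12.

12


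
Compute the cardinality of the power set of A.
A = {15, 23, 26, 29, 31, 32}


Set A = {15, 23, 26, 29, 31, 32}
|A| = 6
The power set P(A) contains all subsets of A.
|P(A)| = 2^|A| = 2^6 = 64

64


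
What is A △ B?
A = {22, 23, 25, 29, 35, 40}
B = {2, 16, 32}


Set A = {22, 23, 25, 29, 35, 40}
Set B = {2, 16, 32}
A △ B = (A \ B) ∪ (B \ A)
Elements in A but not B: {22, 23, 25, 29, 35, 40}
Elements in B but not A: {2, 16, 32}
A △ B = {2, 16, 22, 23, 25, 29, 32, 35, 40}

{2, 16, 22, 23, 25, 29, 32, 35, 40}


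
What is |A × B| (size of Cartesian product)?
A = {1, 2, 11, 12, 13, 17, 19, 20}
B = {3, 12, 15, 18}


Set A = {1, 2, 11, 12, 13, 17, 19, 20} has 8 elements.
Set B = {3, 12, 15, 18} has 4 elements.
|A × B| = |A| × |B| = 8 × 4 = 32

32


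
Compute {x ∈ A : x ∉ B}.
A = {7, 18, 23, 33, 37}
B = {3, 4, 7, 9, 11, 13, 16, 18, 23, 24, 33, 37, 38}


Set A = {7, 18, 23, 33, 37}
Set B = {3, 4, 7, 9, 11, 13, 16, 18, 23, 24, 33, 37, 38}
Check each element of A against B:
7 ∈ B, 18 ∈ B, 23 ∈ B, 33 ∈ B, 37 ∈ B
Elements of A not in B: {}

{}


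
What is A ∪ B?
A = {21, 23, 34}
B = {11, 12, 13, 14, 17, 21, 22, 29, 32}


Set A = {21, 23, 34}
Set B = {11, 12, 13, 14, 17, 21, 22, 29, 32}
A ∪ B includes all elements in either set.
Elements from A: {21, 23, 34}
Elements from B not already included: {11, 12, 13, 14, 17, 22, 29, 32}
A ∪ B = {11, 12, 13, 14, 17, 21, 22, 23, 29, 32, 34}

{11, 12, 13, 14, 17, 21, 22, 23, 29, 32, 34}


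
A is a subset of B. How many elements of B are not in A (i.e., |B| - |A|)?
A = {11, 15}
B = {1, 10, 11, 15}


Set A = {11, 15}, |A| = 2
Set B = {1, 10, 11, 15}, |B| = 4
Since A ⊆ B: B \ A = {1, 10}
|B| - |A| = 4 - 2 = 2

2


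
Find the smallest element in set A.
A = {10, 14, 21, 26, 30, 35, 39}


Set A = {10, 14, 21, 26, 30, 35, 39}
Elements in ascending order: 10, 14, 21, 26, 30, 35, 39
The smallest element is 10.

10


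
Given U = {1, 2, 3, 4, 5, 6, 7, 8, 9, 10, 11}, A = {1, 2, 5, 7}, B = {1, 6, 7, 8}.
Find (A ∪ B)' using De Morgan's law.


U = {1, 2, 3, 4, 5, 6, 7, 8, 9, 10, 11}
A = {1, 2, 5, 7}, B = {1, 6, 7, 8}
A ∪ B = {1, 2, 5, 6, 7, 8}
(A ∪ B)' = U \ (A ∪ B) = {3, 4, 9, 10, 11}
Verification via A' ∩ B': A' = {3, 4, 6, 8, 9, 10, 11}, B' = {2, 3, 4, 5, 9, 10, 11}
A' ∩ B' = {3, 4, 9, 10, 11} ✓

{3, 4, 9, 10, 11}


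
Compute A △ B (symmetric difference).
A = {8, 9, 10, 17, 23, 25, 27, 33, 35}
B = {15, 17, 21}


Set A = {8, 9, 10, 17, 23, 25, 27, 33, 35}
Set B = {15, 17, 21}
A △ B = (A \ B) ∪ (B \ A)
Elements in A but not B: {8, 9, 10, 23, 25, 27, 33, 35}
Elements in B but not A: {15, 21}
A △ B = {8, 9, 10, 15, 21, 23, 25, 27, 33, 35}

{8, 9, 10, 15, 21, 23, 25, 27, 33, 35}


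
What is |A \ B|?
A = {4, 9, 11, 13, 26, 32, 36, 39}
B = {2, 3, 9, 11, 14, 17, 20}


Set A = {4, 9, 11, 13, 26, 32, 36, 39}
Set B = {2, 3, 9, 11, 14, 17, 20}
A \ B = {4, 13, 26, 32, 36, 39}
|A \ B| = 6

6


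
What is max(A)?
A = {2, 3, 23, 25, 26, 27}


Set A = {2, 3, 23, 25, 26, 27}
Elements in ascending order: 2, 3, 23, 25, 26, 27
The largest element is 27.

27


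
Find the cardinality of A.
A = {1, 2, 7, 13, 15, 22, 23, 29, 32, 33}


Set A = {1, 2, 7, 13, 15, 22, 23, 29, 32, 33}
Listing elements: 1, 2, 7, 13, 15, 22, 23, 29, 32, 33
Counting: 10 elements
|A| = 10

10


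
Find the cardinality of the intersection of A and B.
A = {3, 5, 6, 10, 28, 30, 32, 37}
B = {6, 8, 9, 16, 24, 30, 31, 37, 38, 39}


Set A = {3, 5, 6, 10, 28, 30, 32, 37}
Set B = {6, 8, 9, 16, 24, 30, 31, 37, 38, 39}
A ∩ B = {6, 30, 37}
|A ∩ B| = 3

3


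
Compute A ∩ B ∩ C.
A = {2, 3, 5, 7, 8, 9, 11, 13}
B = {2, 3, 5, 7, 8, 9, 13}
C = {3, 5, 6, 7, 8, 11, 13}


Set A = {2, 3, 5, 7, 8, 9, 11, 13}
Set B = {2, 3, 5, 7, 8, 9, 13}
Set C = {3, 5, 6, 7, 8, 11, 13}
First, A ∩ B = {2, 3, 5, 7, 8, 9, 13}
Then, (A ∩ B) ∩ C = {3, 5, 7, 8, 13}

{3, 5, 7, 8, 13}


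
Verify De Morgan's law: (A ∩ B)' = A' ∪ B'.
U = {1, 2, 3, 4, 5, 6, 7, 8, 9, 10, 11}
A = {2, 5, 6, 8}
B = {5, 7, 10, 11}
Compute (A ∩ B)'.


U = {1, 2, 3, 4, 5, 6, 7, 8, 9, 10, 11}
A = {2, 5, 6, 8}, B = {5, 7, 10, 11}
A ∩ B = {5}
(A ∩ B)' = U \ (A ∩ B) = {1, 2, 3, 4, 6, 7, 8, 9, 10, 11}
Verification via A' ∪ B': A' = {1, 3, 4, 7, 9, 10, 11}, B' = {1, 2, 3, 4, 6, 8, 9}
A' ∪ B' = {1, 2, 3, 4, 6, 7, 8, 9, 10, 11} ✓

{1, 2, 3, 4, 6, 7, 8, 9, 10, 11}


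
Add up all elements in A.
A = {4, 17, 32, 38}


Set A = {4, 17, 32, 38}
Sum = 4 + 17 + 32 + 38 = 91

91


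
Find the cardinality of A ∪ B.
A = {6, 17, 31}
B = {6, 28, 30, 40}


Set A = {6, 17, 31}, |A| = 3
Set B = {6, 28, 30, 40}, |B| = 4
A ∩ B = {6}, |A ∩ B| = 1
|A ∪ B| = |A| + |B| - |A ∩ B| = 3 + 4 - 1 = 6

6


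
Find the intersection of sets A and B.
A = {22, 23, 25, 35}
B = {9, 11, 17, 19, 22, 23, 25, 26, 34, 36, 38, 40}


Set A = {22, 23, 25, 35}
Set B = {9, 11, 17, 19, 22, 23, 25, 26, 34, 36, 38, 40}
A ∩ B includes only elements in both sets.
Check each element of A against B:
22 ✓, 23 ✓, 25 ✓, 35 ✗
A ∩ B = {22, 23, 25}

{22, 23, 25}


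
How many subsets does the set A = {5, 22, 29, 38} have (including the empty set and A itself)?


Set A = {5, 22, 29, 38}
|A| = 4
The power set P(A) contains all subsets of A.
|P(A)| = 2^|A| = 2^4 = 16

16


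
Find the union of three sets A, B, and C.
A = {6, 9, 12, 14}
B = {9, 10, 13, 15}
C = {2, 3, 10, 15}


Set A = {6, 9, 12, 14}
Set B = {9, 10, 13, 15}
Set C = {2, 3, 10, 15}
First, A ∪ B = {6, 9, 10, 12, 13, 14, 15}
Then, (A ∪ B) ∪ C = {2, 3, 6, 9, 10, 12, 13, 14, 15}

{2, 3, 6, 9, 10, 12, 13, 14, 15}


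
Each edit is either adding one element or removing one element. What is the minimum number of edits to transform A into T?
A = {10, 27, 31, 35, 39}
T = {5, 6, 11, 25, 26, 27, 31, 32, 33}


Set A = {10, 27, 31, 35, 39}
Set T = {5, 6, 11, 25, 26, 27, 31, 32, 33}
Elements to remove from A (in A, not in T): {10, 35, 39} → 3 removals
Elements to add to A (in T, not in A): {5, 6, 11, 25, 26, 32, 33} → 7 additions
Total edits = 3 + 7 = 10

10


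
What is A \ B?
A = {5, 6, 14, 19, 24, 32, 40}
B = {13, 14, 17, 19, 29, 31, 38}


Set A = {5, 6, 14, 19, 24, 32, 40}
Set B = {13, 14, 17, 19, 29, 31, 38}
A \ B includes elements in A that are not in B.
Check each element of A:
5 (not in B, keep), 6 (not in B, keep), 14 (in B, remove), 19 (in B, remove), 24 (not in B, keep), 32 (not in B, keep), 40 (not in B, keep)
A \ B = {5, 6, 24, 32, 40}

{5, 6, 24, 32, 40}


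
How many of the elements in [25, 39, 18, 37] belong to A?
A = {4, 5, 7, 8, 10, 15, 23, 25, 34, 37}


Set A = {4, 5, 7, 8, 10, 15, 23, 25, 34, 37}
Candidates: [25, 39, 18, 37]
Check each candidate:
25 ∈ A, 39 ∉ A, 18 ∉ A, 37 ∈ A
Count of candidates in A: 2

2


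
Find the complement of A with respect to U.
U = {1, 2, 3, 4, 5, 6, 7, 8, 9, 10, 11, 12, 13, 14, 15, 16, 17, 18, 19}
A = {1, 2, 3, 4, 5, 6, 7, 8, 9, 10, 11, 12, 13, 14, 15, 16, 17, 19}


Universal set U = {1, 2, 3, 4, 5, 6, 7, 8, 9, 10, 11, 12, 13, 14, 15, 16, 17, 18, 19}
Set A = {1, 2, 3, 4, 5, 6, 7, 8, 9, 10, 11, 12, 13, 14, 15, 16, 17, 19}
A' = U \ A = elements in U but not in A
Checking each element of U:
1 (in A, exclude), 2 (in A, exclude), 3 (in A, exclude), 4 (in A, exclude), 5 (in A, exclude), 6 (in A, exclude), 7 (in A, exclude), 8 (in A, exclude), 9 (in A, exclude), 10 (in A, exclude), 11 (in A, exclude), 12 (in A, exclude), 13 (in A, exclude), 14 (in A, exclude), 15 (in A, exclude), 16 (in A, exclude), 17 (in A, exclude), 18 (not in A, include), 19 (in A, exclude)
A' = {18}

{18}


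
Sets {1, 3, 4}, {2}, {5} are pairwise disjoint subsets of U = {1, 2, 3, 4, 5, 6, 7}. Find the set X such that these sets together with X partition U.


U = {1, 2, 3, 4, 5, 6, 7}
Shown blocks: {1, 3, 4}, {2}, {5}
A partition's blocks are pairwise disjoint and cover U, so the missing block = U \ (union of shown blocks).
Union of shown blocks: {1, 2, 3, 4, 5}
Missing block = U \ (union) = {6, 7}

{6, 7}


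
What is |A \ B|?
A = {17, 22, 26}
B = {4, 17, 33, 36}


Set A = {17, 22, 26}
Set B = {4, 17, 33, 36}
A \ B = {22, 26}
|A \ B| = 2

2


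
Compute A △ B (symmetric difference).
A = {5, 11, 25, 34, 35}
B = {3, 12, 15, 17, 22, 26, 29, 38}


Set A = {5, 11, 25, 34, 35}
Set B = {3, 12, 15, 17, 22, 26, 29, 38}
A △ B = (A \ B) ∪ (B \ A)
Elements in A but not B: {5, 11, 25, 34, 35}
Elements in B but not A: {3, 12, 15, 17, 22, 26, 29, 38}
A △ B = {3, 5, 11, 12, 15, 17, 22, 25, 26, 29, 34, 35, 38}

{3, 5, 11, 12, 15, 17, 22, 25, 26, 29, 34, 35, 38}


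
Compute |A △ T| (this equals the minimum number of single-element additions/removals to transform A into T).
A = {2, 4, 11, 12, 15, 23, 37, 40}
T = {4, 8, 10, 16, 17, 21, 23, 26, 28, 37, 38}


Set A = {2, 4, 11, 12, 15, 23, 37, 40}
Set T = {4, 8, 10, 16, 17, 21, 23, 26, 28, 37, 38}
Elements to remove from A (in A, not in T): {2, 11, 12, 15, 40} → 5 removals
Elements to add to A (in T, not in A): {8, 10, 16, 17, 21, 26, 28, 38} → 8 additions
Total edits = 5 + 8 = 13

13


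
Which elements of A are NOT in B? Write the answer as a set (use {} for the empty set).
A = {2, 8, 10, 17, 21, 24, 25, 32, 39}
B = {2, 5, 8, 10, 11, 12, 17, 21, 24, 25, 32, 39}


Set A = {2, 8, 10, 17, 21, 24, 25, 32, 39}
Set B = {2, 5, 8, 10, 11, 12, 17, 21, 24, 25, 32, 39}
Check each element of A against B:
2 ∈ B, 8 ∈ B, 10 ∈ B, 17 ∈ B, 21 ∈ B, 24 ∈ B, 25 ∈ B, 32 ∈ B, 39 ∈ B
Elements of A not in B: {}

{}


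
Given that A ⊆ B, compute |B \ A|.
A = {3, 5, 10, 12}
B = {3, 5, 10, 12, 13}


Set A = {3, 5, 10, 12}, |A| = 4
Set B = {3, 5, 10, 12, 13}, |B| = 5
Since A ⊆ B: B \ A = {13}
|B| - |A| = 5 - 4 = 1

1


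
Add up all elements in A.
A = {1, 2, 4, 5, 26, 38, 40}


Set A = {1, 2, 4, 5, 26, 38, 40}
Sum = 1 + 2 + 4 + 5 + 26 + 38 + 40 = 116

116


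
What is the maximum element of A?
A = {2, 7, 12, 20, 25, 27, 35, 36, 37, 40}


Set A = {2, 7, 12, 20, 25, 27, 35, 36, 37, 40}
Elements in ascending order: 2, 7, 12, 20, 25, 27, 35, 36, 37, 40
The largest element is 40.

40


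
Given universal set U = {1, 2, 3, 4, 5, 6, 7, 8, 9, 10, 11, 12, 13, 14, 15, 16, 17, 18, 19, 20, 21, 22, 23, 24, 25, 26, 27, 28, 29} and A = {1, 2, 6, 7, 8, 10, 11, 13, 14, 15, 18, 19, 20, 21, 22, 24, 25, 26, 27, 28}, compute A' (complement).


Universal set U = {1, 2, 3, 4, 5, 6, 7, 8, 9, 10, 11, 12, 13, 14, 15, 16, 17, 18, 19, 20, 21, 22, 23, 24, 25, 26, 27, 28, 29}
Set A = {1, 2, 6, 7, 8, 10, 11, 13, 14, 15, 18, 19, 20, 21, 22, 24, 25, 26, 27, 28}
A' = U \ A = elements in U but not in A
Checking each element of U:
1 (in A, exclude), 2 (in A, exclude), 3 (not in A, include), 4 (not in A, include), 5 (not in A, include), 6 (in A, exclude), 7 (in A, exclude), 8 (in A, exclude), 9 (not in A, include), 10 (in A, exclude), 11 (in A, exclude), 12 (not in A, include), 13 (in A, exclude), 14 (in A, exclude), 15 (in A, exclude), 16 (not in A, include), 17 (not in A, include), 18 (in A, exclude), 19 (in A, exclude), 20 (in A, exclude), 21 (in A, exclude), 22 (in A, exclude), 23 (not in A, include), 24 (in A, exclude), 25 (in A, exclude), 26 (in A, exclude), 27 (in A, exclude), 28 (in A, exclude), 29 (not in A, include)
A' = {3, 4, 5, 9, 12, 16, 17, 23, 29}

{3, 4, 5, 9, 12, 16, 17, 23, 29}


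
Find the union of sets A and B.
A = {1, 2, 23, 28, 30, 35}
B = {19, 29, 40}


Set A = {1, 2, 23, 28, 30, 35}
Set B = {19, 29, 40}
A ∪ B includes all elements in either set.
Elements from A: {1, 2, 23, 28, 30, 35}
Elements from B not already included: {19, 29, 40}
A ∪ B = {1, 2, 19, 23, 28, 29, 30, 35, 40}

{1, 2, 19, 23, 28, 29, 30, 35, 40}


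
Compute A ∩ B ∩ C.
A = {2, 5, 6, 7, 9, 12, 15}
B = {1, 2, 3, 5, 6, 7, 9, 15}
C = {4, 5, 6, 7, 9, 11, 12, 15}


Set A = {2, 5, 6, 7, 9, 12, 15}
Set B = {1, 2, 3, 5, 6, 7, 9, 15}
Set C = {4, 5, 6, 7, 9, 11, 12, 15}
First, A ∩ B = {2, 5, 6, 7, 9, 15}
Then, (A ∩ B) ∩ C = {5, 6, 7, 9, 15}

{5, 6, 7, 9, 15}


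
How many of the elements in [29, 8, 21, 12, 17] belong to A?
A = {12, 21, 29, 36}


Set A = {12, 21, 29, 36}
Candidates: [29, 8, 21, 12, 17]
Check each candidate:
29 ∈ A, 8 ∉ A, 21 ∈ A, 12 ∈ A, 17 ∉ A
Count of candidates in A: 3

3


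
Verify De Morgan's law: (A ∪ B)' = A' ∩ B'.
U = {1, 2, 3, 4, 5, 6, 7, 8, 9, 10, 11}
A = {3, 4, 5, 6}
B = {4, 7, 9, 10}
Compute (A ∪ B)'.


U = {1, 2, 3, 4, 5, 6, 7, 8, 9, 10, 11}
A = {3, 4, 5, 6}, B = {4, 7, 9, 10}
A ∪ B = {3, 4, 5, 6, 7, 9, 10}
(A ∪ B)' = U \ (A ∪ B) = {1, 2, 8, 11}
Verification via A' ∩ B': A' = {1, 2, 7, 8, 9, 10, 11}, B' = {1, 2, 3, 5, 6, 8, 11}
A' ∩ B' = {1, 2, 8, 11} ✓

{1, 2, 8, 11}


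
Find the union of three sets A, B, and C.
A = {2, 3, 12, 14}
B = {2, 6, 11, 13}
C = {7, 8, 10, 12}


Set A = {2, 3, 12, 14}
Set B = {2, 6, 11, 13}
Set C = {7, 8, 10, 12}
First, A ∪ B = {2, 3, 6, 11, 12, 13, 14}
Then, (A ∪ B) ∪ C = {2, 3, 6, 7, 8, 10, 11, 12, 13, 14}

{2, 3, 6, 7, 8, 10, 11, 12, 13, 14}


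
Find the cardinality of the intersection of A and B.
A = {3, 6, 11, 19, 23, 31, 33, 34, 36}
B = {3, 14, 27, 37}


Set A = {3, 6, 11, 19, 23, 31, 33, 34, 36}
Set B = {3, 14, 27, 37}
A ∩ B = {3}
|A ∩ B| = 1

1


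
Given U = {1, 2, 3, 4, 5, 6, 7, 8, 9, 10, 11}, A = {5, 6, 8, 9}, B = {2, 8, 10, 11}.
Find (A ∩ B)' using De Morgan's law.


U = {1, 2, 3, 4, 5, 6, 7, 8, 9, 10, 11}
A = {5, 6, 8, 9}, B = {2, 8, 10, 11}
A ∩ B = {8}
(A ∩ B)' = U \ (A ∩ B) = {1, 2, 3, 4, 5, 6, 7, 9, 10, 11}
Verification via A' ∪ B': A' = {1, 2, 3, 4, 7, 10, 11}, B' = {1, 3, 4, 5, 6, 7, 9}
A' ∪ B' = {1, 2, 3, 4, 5, 6, 7, 9, 10, 11} ✓

{1, 2, 3, 4, 5, 6, 7, 9, 10, 11}


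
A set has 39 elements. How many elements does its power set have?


The set has 39 elements.
The power set contains all possible subsets.
|P(A)| = 2^|A| = 2^39 = 549755813888

549755813888


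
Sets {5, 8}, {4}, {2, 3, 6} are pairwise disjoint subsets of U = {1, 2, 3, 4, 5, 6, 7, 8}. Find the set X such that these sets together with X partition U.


U = {1, 2, 3, 4, 5, 6, 7, 8}
Shown blocks: {5, 8}, {4}, {2, 3, 6}
A partition's blocks are pairwise disjoint and cover U, so the missing block = U \ (union of shown blocks).
Union of shown blocks: {2, 3, 4, 5, 6, 8}
Missing block = U \ (union) = {1, 7}

{1, 7}


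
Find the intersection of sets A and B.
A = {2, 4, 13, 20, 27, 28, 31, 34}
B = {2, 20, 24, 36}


Set A = {2, 4, 13, 20, 27, 28, 31, 34}
Set B = {2, 20, 24, 36}
A ∩ B includes only elements in both sets.
Check each element of A against B:
2 ✓, 4 ✗, 13 ✗, 20 ✓, 27 ✗, 28 ✗, 31 ✗, 34 ✗
A ∩ B = {2, 20}

{2, 20}


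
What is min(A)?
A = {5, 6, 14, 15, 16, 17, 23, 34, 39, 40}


Set A = {5, 6, 14, 15, 16, 17, 23, 34, 39, 40}
Elements in ascending order: 5, 6, 14, 15, 16, 17, 23, 34, 39, 40
The smallest element is 5.

5


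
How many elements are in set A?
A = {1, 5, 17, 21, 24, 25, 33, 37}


Set A = {1, 5, 17, 21, 24, 25, 33, 37}
Listing elements: 1, 5, 17, 21, 24, 25, 33, 37
Counting: 8 elements
|A| = 8

8


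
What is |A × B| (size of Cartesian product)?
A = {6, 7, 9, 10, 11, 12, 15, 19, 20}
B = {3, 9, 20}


Set A = {6, 7, 9, 10, 11, 12, 15, 19, 20} has 9 elements.
Set B = {3, 9, 20} has 3 elements.
|A × B| = |A| × |B| = 9 × 3 = 27

27


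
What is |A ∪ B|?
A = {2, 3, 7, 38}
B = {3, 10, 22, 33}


Set A = {2, 3, 7, 38}, |A| = 4
Set B = {3, 10, 22, 33}, |B| = 4
A ∩ B = {3}, |A ∩ B| = 1
|A ∪ B| = |A| + |B| - |A ∩ B| = 4 + 4 - 1 = 7

7


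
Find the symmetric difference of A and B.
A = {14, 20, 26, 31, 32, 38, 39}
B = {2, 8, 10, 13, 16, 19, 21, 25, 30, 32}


Set A = {14, 20, 26, 31, 32, 38, 39}
Set B = {2, 8, 10, 13, 16, 19, 21, 25, 30, 32}
A △ B = (A \ B) ∪ (B \ A)
Elements in A but not B: {14, 20, 26, 31, 38, 39}
Elements in B but not A: {2, 8, 10, 13, 16, 19, 21, 25, 30}
A △ B = {2, 8, 10, 13, 14, 16, 19, 20, 21, 25, 26, 30, 31, 38, 39}

{2, 8, 10, 13, 14, 16, 19, 20, 21, 25, 26, 30, 31, 38, 39}


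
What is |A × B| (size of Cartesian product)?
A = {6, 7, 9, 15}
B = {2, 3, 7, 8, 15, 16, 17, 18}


Set A = {6, 7, 9, 15} has 4 elements.
Set B = {2, 3, 7, 8, 15, 16, 17, 18} has 8 elements.
|A × B| = |A| × |B| = 4 × 8 = 32

32


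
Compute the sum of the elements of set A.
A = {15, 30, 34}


Set A = {15, 30, 34}
Sum = 15 + 30 + 34 = 79

79


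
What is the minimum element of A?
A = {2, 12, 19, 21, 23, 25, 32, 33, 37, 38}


Set A = {2, 12, 19, 21, 23, 25, 32, 33, 37, 38}
Elements in ascending order: 2, 12, 19, 21, 23, 25, 32, 33, 37, 38
The smallest element is 2.

2


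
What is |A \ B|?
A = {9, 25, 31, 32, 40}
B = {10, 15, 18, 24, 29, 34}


Set A = {9, 25, 31, 32, 40}
Set B = {10, 15, 18, 24, 29, 34}
A \ B = {9, 25, 31, 32, 40}
|A \ B| = 5

5


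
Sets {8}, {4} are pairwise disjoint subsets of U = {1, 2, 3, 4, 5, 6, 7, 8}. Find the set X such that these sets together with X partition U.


U = {1, 2, 3, 4, 5, 6, 7, 8}
Shown blocks: {8}, {4}
A partition's blocks are pairwise disjoint and cover U, so the missing block = U \ (union of shown blocks).
Union of shown blocks: {4, 8}
Missing block = U \ (union) = {1, 2, 3, 5, 6, 7}

{1, 2, 3, 5, 6, 7}


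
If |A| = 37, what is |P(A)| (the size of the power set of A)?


The set has 37 elements.
The power set contains all possible subsets.
|P(A)| = 2^|A| = 2^37 = 137438953472

137438953472


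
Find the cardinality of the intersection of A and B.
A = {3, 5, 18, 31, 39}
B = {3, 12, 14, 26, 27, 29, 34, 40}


Set A = {3, 5, 18, 31, 39}
Set B = {3, 12, 14, 26, 27, 29, 34, 40}
A ∩ B = {3}
|A ∩ B| = 1

1


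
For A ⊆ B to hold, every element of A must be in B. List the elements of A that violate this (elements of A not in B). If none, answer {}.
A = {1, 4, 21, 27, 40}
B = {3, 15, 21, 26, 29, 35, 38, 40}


Set A = {1, 4, 21, 27, 40}
Set B = {3, 15, 21, 26, 29, 35, 38, 40}
Check each element of A against B:
1 ∉ B (include), 4 ∉ B (include), 21 ∈ B, 27 ∉ B (include), 40 ∈ B
Elements of A not in B: {1, 4, 27}

{1, 4, 27}


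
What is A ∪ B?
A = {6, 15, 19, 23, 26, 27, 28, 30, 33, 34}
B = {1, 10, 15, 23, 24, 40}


Set A = {6, 15, 19, 23, 26, 27, 28, 30, 33, 34}
Set B = {1, 10, 15, 23, 24, 40}
A ∪ B includes all elements in either set.
Elements from A: {6, 15, 19, 23, 26, 27, 28, 30, 33, 34}
Elements from B not already included: {1, 10, 24, 40}
A ∪ B = {1, 6, 10, 15, 19, 23, 24, 26, 27, 28, 30, 33, 34, 40}

{1, 6, 10, 15, 19, 23, 24, 26, 27, 28, 30, 33, 34, 40}


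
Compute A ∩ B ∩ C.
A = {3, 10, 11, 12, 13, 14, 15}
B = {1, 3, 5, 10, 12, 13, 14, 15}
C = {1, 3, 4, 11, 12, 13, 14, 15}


Set A = {3, 10, 11, 12, 13, 14, 15}
Set B = {1, 3, 5, 10, 12, 13, 14, 15}
Set C = {1, 3, 4, 11, 12, 13, 14, 15}
First, A ∩ B = {3, 10, 12, 13, 14, 15}
Then, (A ∩ B) ∩ C = {3, 12, 13, 14, 15}

{3, 12, 13, 14, 15}


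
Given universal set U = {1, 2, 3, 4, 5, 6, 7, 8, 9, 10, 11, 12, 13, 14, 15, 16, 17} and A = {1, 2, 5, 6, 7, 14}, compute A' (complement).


Universal set U = {1, 2, 3, 4, 5, 6, 7, 8, 9, 10, 11, 12, 13, 14, 15, 16, 17}
Set A = {1, 2, 5, 6, 7, 14}
A' = U \ A = elements in U but not in A
Checking each element of U:
1 (in A, exclude), 2 (in A, exclude), 3 (not in A, include), 4 (not in A, include), 5 (in A, exclude), 6 (in A, exclude), 7 (in A, exclude), 8 (not in A, include), 9 (not in A, include), 10 (not in A, include), 11 (not in A, include), 12 (not in A, include), 13 (not in A, include), 14 (in A, exclude), 15 (not in A, include), 16 (not in A, include), 17 (not in A, include)
A' = {3, 4, 8, 9, 10, 11, 12, 13, 15, 16, 17}

{3, 4, 8, 9, 10, 11, 12, 13, 15, 16, 17}


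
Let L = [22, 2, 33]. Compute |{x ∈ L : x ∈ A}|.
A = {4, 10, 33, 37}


Set A = {4, 10, 33, 37}
Candidates: [22, 2, 33]
Check each candidate:
22 ∉ A, 2 ∉ A, 33 ∈ A
Count of candidates in A: 1

1


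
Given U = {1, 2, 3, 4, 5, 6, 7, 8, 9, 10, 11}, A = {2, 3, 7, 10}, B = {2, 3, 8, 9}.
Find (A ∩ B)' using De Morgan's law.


U = {1, 2, 3, 4, 5, 6, 7, 8, 9, 10, 11}
A = {2, 3, 7, 10}, B = {2, 3, 8, 9}
A ∩ B = {2, 3}
(A ∩ B)' = U \ (A ∩ B) = {1, 4, 5, 6, 7, 8, 9, 10, 11}
Verification via A' ∪ B': A' = {1, 4, 5, 6, 8, 9, 11}, B' = {1, 4, 5, 6, 7, 10, 11}
A' ∪ B' = {1, 4, 5, 6, 7, 8, 9, 10, 11} ✓

{1, 4, 5, 6, 7, 8, 9, 10, 11}


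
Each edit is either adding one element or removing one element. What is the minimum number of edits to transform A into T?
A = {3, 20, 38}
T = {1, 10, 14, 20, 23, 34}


Set A = {3, 20, 38}
Set T = {1, 10, 14, 20, 23, 34}
Elements to remove from A (in A, not in T): {3, 38} → 2 removals
Elements to add to A (in T, not in A): {1, 10, 14, 23, 34} → 5 additions
Total edits = 2 + 5 = 7

7


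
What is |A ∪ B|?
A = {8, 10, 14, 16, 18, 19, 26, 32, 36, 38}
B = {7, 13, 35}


Set A = {8, 10, 14, 16, 18, 19, 26, 32, 36, 38}, |A| = 10
Set B = {7, 13, 35}, |B| = 3
A ∩ B = {}, |A ∩ B| = 0
|A ∪ B| = |A| + |B| - |A ∩ B| = 10 + 3 - 0 = 13

13


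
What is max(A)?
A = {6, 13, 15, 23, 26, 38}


Set A = {6, 13, 15, 23, 26, 38}
Elements in ascending order: 6, 13, 15, 23, 26, 38
The largest element is 38.

38


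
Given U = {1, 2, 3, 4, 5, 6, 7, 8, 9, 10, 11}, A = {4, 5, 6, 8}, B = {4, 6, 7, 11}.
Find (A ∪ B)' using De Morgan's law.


U = {1, 2, 3, 4, 5, 6, 7, 8, 9, 10, 11}
A = {4, 5, 6, 8}, B = {4, 6, 7, 11}
A ∪ B = {4, 5, 6, 7, 8, 11}
(A ∪ B)' = U \ (A ∪ B) = {1, 2, 3, 9, 10}
Verification via A' ∩ B': A' = {1, 2, 3, 7, 9, 10, 11}, B' = {1, 2, 3, 5, 8, 9, 10}
A' ∩ B' = {1, 2, 3, 9, 10} ✓

{1, 2, 3, 9, 10}
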